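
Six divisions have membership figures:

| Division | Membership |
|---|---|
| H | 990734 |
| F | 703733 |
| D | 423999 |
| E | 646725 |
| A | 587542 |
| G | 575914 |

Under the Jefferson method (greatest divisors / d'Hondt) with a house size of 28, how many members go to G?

Standard divisor 3928647/28 ≈ 140308.821; standard quotas: H 7.061, F 5.016, D 3.022, E 4.609, A 4.187, G 4.105.
Rounding down gives 7, 5, 3, 4, 4, 4 = 27 seats, so the divisor must be adjusted.
With modified divisor 126600: modified quotas H 7.826, F 5.559, D 3.349, E 5.108, A 4.641, G 4.549.
Rounding down: H 7, F 5, D 3, E 5, A 4, G 4 (total 28).
G receives 4.

4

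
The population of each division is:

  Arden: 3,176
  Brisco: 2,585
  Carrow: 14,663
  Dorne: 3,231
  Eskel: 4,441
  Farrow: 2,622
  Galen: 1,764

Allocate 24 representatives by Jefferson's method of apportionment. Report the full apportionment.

Arden: 2; Brisco: 2; Carrow: 12; Dorne: 2; Eskel: 3; Farrow: 2; Galen: 1

Standard divisor 32482/24 ≈ 1353.417; standard quotas: Arden 2.347, Brisco 1.910, Carrow 10.834, Dorne 2.387, Eskel 3.281, Farrow 1.937, Galen 1.303.
Rounding down gives 2, 1, 10, 2, 3, 1, 1 = 20 seats, so the divisor must be adjusted.
With modified divisor 1200: modified quotas Arden 2.647, Brisco 2.154, Carrow 12.219, Dorne 2.692, Eskel 3.701, Farrow 2.185, Galen 1.470.
Rounding down: Arden 2, Brisco 2, Carrow 12, Dorne 2, Eskel 3, Farrow 2, Galen 1 (total 24).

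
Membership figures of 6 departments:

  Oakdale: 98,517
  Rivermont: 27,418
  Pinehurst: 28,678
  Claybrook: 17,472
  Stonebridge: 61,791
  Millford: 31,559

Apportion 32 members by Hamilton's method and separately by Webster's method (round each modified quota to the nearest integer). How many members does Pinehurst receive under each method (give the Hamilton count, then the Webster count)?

Hamilton: Oakdale 12, Rivermont 3, Pinehurst 4, Claybrook 2, Stonebridge 7, Millford 4.
Webster: Oakdale 12, Rivermont 3, Pinehurst 3, Claybrook 2, Stonebridge 8, Millford 4.
Pinehurst gets 4 under Hamilton and 3 under Webster.

4 and 3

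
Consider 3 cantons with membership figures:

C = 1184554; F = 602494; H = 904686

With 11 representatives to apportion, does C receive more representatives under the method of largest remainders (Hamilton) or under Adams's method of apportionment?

Hamilton: C 5, F 2, H 4.
Adams: C 4, F 3, H 4.
C gets 5 under Hamilton and 4 under Adams.

Hamilton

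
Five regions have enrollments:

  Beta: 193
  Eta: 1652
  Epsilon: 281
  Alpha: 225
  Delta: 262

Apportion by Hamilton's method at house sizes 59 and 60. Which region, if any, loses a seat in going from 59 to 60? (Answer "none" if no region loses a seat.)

At 59 seats: Beta 5, Eta 37, Epsilon 6, Alpha 5, Delta 6.
At 60 seats: Beta 4, Eta 38, Epsilon 7, Alpha 5, Delta 6.
Beta drops from 5 to 4.

Beta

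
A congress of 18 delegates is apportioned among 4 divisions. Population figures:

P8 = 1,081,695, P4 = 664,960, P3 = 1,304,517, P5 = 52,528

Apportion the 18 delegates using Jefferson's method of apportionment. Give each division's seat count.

Standard divisor 3103700/18 ≈ 172427.778; standard quotas: P8 6.273, P4 3.856, P3 7.566, P5 0.305.
Rounding down gives 6, 3, 7, 0 = 16 seats, so the divisor must be adjusted.
With modified divisor 158800: modified quotas P8 6.812, P4 4.187, P3 8.215, P5 0.331.
Rounding down: P8 6, P4 4, P3 8, P5 0 (total 18).

P8=6, P4=4, P3=8, P5=0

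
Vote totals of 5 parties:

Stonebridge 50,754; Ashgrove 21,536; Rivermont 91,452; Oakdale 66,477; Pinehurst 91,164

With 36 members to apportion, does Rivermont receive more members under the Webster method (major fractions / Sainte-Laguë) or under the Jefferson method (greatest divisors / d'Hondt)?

Jefferson

Webster: Stonebridge 6, Ashgrove 2, Rivermont 10, Oakdale 8, Pinehurst 10.
Jefferson: Stonebridge 6, Ashgrove 2, Rivermont 11, Oakdale 7, Pinehurst 10.
Rivermont gets 10 under Webster and 11 under Jefferson.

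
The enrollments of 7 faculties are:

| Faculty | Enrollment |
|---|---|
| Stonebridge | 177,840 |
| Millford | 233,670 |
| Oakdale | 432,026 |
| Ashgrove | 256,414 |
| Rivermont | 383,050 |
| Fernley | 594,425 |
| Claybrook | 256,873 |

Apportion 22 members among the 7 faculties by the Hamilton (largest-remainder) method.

The standard divisor is 2334298/22 ≈ 106104.455.
Standard quotas: Stonebridge 1.6761, Millford 2.2023, Oakdale 4.0717, Ashgrove 2.4166, Rivermont 3.6101, Fernley 5.6023, Claybrook 2.4209.
Lower quotas: Stonebridge 1, Millford 2, Oakdale 4, Ashgrove 2, Rivermont 3, Fernley 5, Claybrook 2 (sum 19, leaving 3 seats).
Remainders in descending order: Stonebridge 0.6761, Rivermont 0.6101, Fernley 0.6023, Claybrook 0.4209, Ashgrove 0.4166, Millford 0.2023, Oakdale 0.0717.
The surplus seats go to Stonebridge, Rivermont, Fernley.

Stonebridge 2, Millford 2, Oakdale 4, Ashgrove 2, Rivermont 4, Fernley 6, Claybrook 2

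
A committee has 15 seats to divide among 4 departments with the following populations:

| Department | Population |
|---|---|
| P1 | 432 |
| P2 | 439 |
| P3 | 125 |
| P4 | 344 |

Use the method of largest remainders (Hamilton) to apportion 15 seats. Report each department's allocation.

Total 1340; standard divisor 1340/15 ≈ 89.333.
Standard quotas: P1 4.836, P2 4.914, P3 1.399, P4 3.851.
Lower quotas: P1 4, P2 4, P3 1, P4 3 (sum 12, leaving 3 seats).
Remainders in descending order: P2 0.914, P4 0.851, P1 0.836, P3 0.399.
The surplus seats go to P2, P4, P1.

P1 5; P2 5; P3 1; P4 4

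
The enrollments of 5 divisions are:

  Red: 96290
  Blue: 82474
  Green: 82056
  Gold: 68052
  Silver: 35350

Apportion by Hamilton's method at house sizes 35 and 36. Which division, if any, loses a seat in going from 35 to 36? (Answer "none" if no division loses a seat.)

At 35 seats: Red 9, Blue 8, Green 8, Gold 7, Silver 3.
At 36 seats: Red 10, Blue 8, Green 8, Gold 7, Silver 3.
No division's allocation decreased.

none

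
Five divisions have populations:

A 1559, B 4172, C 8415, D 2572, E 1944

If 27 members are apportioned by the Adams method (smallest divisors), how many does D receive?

4

Standard divisor 18662/27 ≈ 691.185; standard quotas: A 2.256, B 6.036, C 12.175, D 3.721, E 2.813.
Rounding up gives 3, 7, 13, 4, 3 = 30 seats, so the divisor must be adjusted.
With modified divisor 770: modified quotas A 2.025, B 5.418, C 10.929, D 3.340, E 2.525.
Rounding up: A 3, B 6, C 11, D 4, E 3 (total 27).
D receives 4.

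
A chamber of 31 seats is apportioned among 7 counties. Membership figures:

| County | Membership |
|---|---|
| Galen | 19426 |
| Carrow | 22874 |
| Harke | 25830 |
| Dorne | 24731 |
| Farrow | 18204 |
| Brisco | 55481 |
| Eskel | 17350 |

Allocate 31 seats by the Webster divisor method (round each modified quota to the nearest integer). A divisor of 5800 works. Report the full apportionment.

Galen: 3, Carrow: 4, Harke: 4, Dorne: 4, Farrow: 3, Brisco: 10, Eskel: 3

With modified divisor 5800: modified quotas Galen 3.349, Carrow 3.944, Harke 4.453, Dorne 4.264, Farrow 3.139, Brisco 9.566, Eskel 2.991.
Rounding to the nearest integer: Galen 3, Carrow 4, Harke 4, Dorne 4, Farrow 3, Brisco 10, Eskel 3 (total 31).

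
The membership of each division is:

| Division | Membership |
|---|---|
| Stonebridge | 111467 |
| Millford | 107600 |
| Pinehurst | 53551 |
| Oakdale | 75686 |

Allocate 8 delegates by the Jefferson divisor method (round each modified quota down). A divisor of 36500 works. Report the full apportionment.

With modified divisor 36500: modified quotas Stonebridge 3.054, Millford 2.948, Pinehurst 1.467, Oakdale 2.074.
Rounding down: Stonebridge 3, Millford 2, Pinehurst 1, Oakdale 2 (total 8).

Stonebridge 3; Millford 2; Pinehurst 1; Oakdale 2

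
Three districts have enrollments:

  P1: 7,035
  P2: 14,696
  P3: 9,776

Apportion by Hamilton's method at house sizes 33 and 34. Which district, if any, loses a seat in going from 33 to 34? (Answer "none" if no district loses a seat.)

none

At 33 seats: P1 7, P2 16, P3 10.
At 34 seats: P1 8, P2 16, P3 10.
No district's allocation decreased.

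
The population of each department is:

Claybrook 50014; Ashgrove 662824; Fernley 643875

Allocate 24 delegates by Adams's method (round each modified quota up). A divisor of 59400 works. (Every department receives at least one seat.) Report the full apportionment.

Claybrook 1; Ashgrove 12; Fernley 11

With modified divisor 59400: modified quotas Claybrook 0.842, Ashgrove 11.159, Fernley 10.840.
Rounding up: Claybrook 1, Ashgrove 12, Fernley 11 (total 24).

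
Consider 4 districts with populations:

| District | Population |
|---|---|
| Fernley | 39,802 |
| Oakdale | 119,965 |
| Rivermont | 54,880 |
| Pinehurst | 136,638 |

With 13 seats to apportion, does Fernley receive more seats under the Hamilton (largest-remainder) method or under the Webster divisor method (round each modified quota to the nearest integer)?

Hamilton: Fernley 2, Oakdale 4, Rivermont 2, Pinehurst 5.
Webster: Fernley 1, Oakdale 5, Rivermont 2, Pinehurst 5.
Fernley gets 2 under Hamilton and 1 under Webster.

Hamilton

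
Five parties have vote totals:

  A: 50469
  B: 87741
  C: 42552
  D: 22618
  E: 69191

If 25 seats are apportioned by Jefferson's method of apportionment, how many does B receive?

8

Standard divisor 272571/25 ≈ 10902.84; standard quotas: A 4.629, B 8.048, C 3.903, D 2.075, E 6.346.
Rounding down gives 4, 8, 3, 2, 6 = 23 seats, so the divisor must be adjusted.
With modified divisor 10000: modified quotas A 5.047, B 8.774, C 4.255, D 2.262, E 6.919.
Rounding down: A 5, B 8, C 4, D 2, E 6 (total 25).
B receives 8.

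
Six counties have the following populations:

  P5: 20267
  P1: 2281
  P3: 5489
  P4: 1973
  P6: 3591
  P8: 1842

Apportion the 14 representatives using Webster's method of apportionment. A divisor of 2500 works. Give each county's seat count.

With modified divisor 2500: modified quotas P5 8.107, P1 0.912, P3 2.196, P4 0.789, P6 1.436, P8 0.737.
Rounding to the nearest integer: P5 8, P1 1, P3 2, P4 1, P6 1, P8 1 (total 14).

P5: 8, P1: 1, P3: 2, P4: 1, P6: 1, P8: 1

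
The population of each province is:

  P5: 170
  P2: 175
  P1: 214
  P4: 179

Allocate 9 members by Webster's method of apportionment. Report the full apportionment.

P5=2, P2=2, P1=3, P4=2

Standard divisor 738/9 ≈ 82; standard quotas: P5 2.073, P2 2.134, P1 2.610, P4 2.183.
Rounding to the nearest integer gives P5 2, P2 2, P1 3, P4 2 — total 9, matching the house size, so no adjustment is needed.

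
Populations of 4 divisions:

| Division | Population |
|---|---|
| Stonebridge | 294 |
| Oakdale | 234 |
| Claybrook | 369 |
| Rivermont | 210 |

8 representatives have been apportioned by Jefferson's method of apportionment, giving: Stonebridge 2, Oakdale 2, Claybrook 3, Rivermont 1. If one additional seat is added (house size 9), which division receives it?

Rivermont

Priority for the next seat is population ÷ (current seats + 1).
Priorities: Stonebridge 98.000, Oakdale 78.000, Claybrook 92.250, Rivermont 105.000.
Highest priority: Rivermont.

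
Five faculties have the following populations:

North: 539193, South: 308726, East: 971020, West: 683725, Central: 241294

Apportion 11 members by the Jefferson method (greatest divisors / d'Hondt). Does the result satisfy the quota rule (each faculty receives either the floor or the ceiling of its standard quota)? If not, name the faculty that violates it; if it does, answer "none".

none

Standard quotas: North 2.162, South 1.238, East 3.893, West 2.741, Central 0.967.
Jefferson allocation: North 2, South 1, East 4, West 3, Central 1.
Every allocation lies between the lower and upper quota.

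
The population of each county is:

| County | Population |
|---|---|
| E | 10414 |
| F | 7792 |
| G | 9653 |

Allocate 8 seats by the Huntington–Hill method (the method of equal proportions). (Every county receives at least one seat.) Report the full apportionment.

E 3, F 2, G 3

With divisor 3561: modified quotas E 2.924, F 2.188, G 2.711.
Geometric-mean thresholds: E √(2·3)=2.449, F √(2·3)=2.449, G √(2·3)=2.449.
Each quota rounded against its threshold gives E 3, F 2, G 3 (total 8).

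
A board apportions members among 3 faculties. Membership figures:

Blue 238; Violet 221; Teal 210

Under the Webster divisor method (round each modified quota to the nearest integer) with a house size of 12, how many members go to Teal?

4

Standard divisor 669/12 ≈ 55.75; standard quotas: Blue 4.269, Violet 3.964, Teal 3.767.
Rounding to the nearest integer gives Blue 4, Violet 4, Teal 4 — total 12, matching the house size, so no adjustment is needed.
Teal receives 4.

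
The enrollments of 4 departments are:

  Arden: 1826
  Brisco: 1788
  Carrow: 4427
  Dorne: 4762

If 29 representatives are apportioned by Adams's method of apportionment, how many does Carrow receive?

Standard divisor 12803/29 ≈ 441.483; standard quotas: Arden 4.136, Brisco 4.050, Carrow 10.028, Dorne 10.786.
Rounding up gives 5, 5, 11, 11 = 32 seats, so the divisor must be adjusted.
With modified divisor 470: modified quotas Arden 3.885, Brisco 3.804, Carrow 9.419, Dorne 10.132.
Rounding up: Arden 4, Brisco 4, Carrow 10, Dorne 11 (total 29).
Carrow receives 10.

10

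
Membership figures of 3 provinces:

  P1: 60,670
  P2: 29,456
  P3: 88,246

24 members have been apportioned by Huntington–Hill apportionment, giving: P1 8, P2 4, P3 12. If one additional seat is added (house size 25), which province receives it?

Priority for the next seat is population ÷ (√(s·(s+1))).
Priorities: P1 7150.028, P2 6586.562, P3 7065.335.
Highest priority: P1.

P1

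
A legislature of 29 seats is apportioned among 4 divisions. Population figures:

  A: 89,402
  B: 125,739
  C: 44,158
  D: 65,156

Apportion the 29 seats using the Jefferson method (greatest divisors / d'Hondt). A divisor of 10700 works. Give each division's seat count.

A 8; B 11; C 4; D 6

With modified divisor 10700: modified quotas A 8.355, B 11.751, C 4.127, D 6.089.
Rounding down: A 8, B 11, C 4, D 6 (total 29).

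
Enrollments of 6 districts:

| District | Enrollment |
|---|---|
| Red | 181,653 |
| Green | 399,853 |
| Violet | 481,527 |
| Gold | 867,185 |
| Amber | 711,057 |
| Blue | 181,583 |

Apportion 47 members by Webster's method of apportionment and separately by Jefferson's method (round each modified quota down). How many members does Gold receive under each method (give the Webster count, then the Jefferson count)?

Webster: Red 3, Green 7, Violet 8, Gold 14, Amber 12, Blue 3.
Jefferson: Red 3, Green 6, Violet 8, Gold 15, Amber 12, Blue 3.
Gold gets 14 under Webster and 15 under Jefferson.

14 and 15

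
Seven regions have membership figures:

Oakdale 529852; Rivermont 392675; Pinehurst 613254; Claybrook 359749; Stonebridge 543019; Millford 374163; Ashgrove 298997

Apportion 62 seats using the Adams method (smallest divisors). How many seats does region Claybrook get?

Standard divisor 3111709/62 ≈ 50188.855; standard quotas: Oakdale 10.557, Rivermont 7.824, Pinehurst 12.219, Claybrook 7.168, Stonebridge 10.820, Millford 7.455, Ashgrove 5.957.
Rounding up gives 11, 8, 13, 8, 11, 8, 6 = 65 seats, so the divisor must be adjusted.
With modified divisor 53200: modified quotas Oakdale 9.960, Rivermont 7.381, Pinehurst 11.527, Claybrook 6.762, Stonebridge 10.207, Millford 7.033, Ashgrove 5.620.
Rounding up: Oakdale 10, Rivermont 8, Pinehurst 12, Claybrook 7, Stonebridge 11, Millford 8, Ashgrove 6 (total 62).
Claybrook receives 7.

7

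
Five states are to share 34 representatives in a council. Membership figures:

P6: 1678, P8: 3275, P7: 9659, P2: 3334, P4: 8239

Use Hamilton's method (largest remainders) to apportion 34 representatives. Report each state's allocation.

P6: 2, P8: 4, P7: 13, P2: 4, P4: 11

The standard divisor is 26185/34 ≈ 770.147.
Standard quotas: P6 2.1788, P8 4.2524, P7 12.5418, P2 4.3290, P4 10.6980.
Lower quotas: P6 2, P8 4, P7 12, P2 4, P4 10 (sum 32, leaving 2 seats).
Remainders in descending order: P4 0.6980, P7 0.5418, P2 0.3290, P8 0.2524, P6 0.1788.
The surplus seats go to P4, P7.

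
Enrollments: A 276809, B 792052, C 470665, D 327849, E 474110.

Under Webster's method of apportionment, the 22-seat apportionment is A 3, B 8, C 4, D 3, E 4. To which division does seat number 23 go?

E

Priority for the next seat is population ÷ (current seats + 0.5).
Priorities: A 79088.286, B 93182.588, C 104592.222, D 93671.143, E 105357.778.
Highest priority: E.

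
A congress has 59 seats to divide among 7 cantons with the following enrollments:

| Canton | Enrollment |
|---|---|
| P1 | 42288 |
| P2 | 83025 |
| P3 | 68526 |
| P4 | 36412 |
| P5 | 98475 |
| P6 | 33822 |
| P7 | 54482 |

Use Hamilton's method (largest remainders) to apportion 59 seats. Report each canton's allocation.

Total 417030; standard divisor 417030/59 ≈ 7068.305.
Standard quotas: P1 5.9828, P2 11.7461, P3 9.6948, P4 5.1514, P5 13.9319, P6 4.7850, P7 7.7079.
Lower quotas: P1 5, P2 11, P3 9, P4 5, P5 13, P6 4, P7 7 (sum 54, leaving 5 seats).
Remainders in descending order: P1 0.9828, P5 0.9319, P6 0.7850, P2 0.7461, P7 0.7079, P3 0.6948, P4 0.1514.
The surplus seats go to P1, P5, P6, P2, P7.

P1=6, P2=12, P3=9, P4=5, P5=14, P6=5, P7=8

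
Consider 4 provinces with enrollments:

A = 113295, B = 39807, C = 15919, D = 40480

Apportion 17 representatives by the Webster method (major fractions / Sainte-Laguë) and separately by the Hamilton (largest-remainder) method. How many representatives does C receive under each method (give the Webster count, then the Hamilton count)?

1 and 2

Webster: A 10, B 3, C 1, D 3.
Hamilton: A 9, B 3, C 2, D 3.
C gets 1 under Webster and 2 under Hamilton.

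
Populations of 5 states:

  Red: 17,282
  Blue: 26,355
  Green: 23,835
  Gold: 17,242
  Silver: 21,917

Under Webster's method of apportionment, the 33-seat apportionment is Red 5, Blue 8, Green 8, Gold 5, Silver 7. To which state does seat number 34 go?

Red

Priority for the next seat is population ÷ (current seats + 0.5).
Priorities: Red 3142.182, Blue 3100.588, Green 2804.118, Gold 3134.909, Silver 2922.267.
Highest priority: Red.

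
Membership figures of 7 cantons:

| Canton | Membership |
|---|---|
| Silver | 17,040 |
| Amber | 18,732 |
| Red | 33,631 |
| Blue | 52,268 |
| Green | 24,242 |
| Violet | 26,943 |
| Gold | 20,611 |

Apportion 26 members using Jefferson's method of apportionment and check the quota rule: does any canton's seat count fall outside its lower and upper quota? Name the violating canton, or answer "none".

Standard quotas: Silver 2.290, Amber 2.517, Red 4.520, Blue 7.024, Green 3.258, Violet 3.621, Gold 2.770.
Jefferson allocation: Silver 2, Amber 2, Red 5, Blue 7, Green 3, Violet 4, Gold 3.
Every allocation lies between the lower and upper quota.

none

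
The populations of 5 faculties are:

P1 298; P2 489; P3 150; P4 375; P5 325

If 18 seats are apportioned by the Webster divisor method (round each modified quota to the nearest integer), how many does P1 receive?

Standard divisor 1637/18 ≈ 90.944; standard quotas: P1 3.277, P2 5.377, P3 1.649, P4 4.123, P5 3.574.
Rounding to the nearest integer gives P1 3, P2 5, P3 2, P4 4, P5 4 — total 18, matching the house size, so no adjustment is needed.
P1 receives 3.

3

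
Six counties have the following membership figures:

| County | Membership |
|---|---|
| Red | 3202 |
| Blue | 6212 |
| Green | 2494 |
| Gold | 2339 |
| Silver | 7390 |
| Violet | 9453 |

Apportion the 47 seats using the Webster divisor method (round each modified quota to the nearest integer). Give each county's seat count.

Red: 5, Blue: 9, Green: 4, Gold: 4, Silver: 11, Violet: 14

Standard divisor 31090/47 ≈ 661.489; standard quotas: Red 4.841, Blue 9.391, Green 3.770, Gold 3.536, Silver 11.172, Violet 14.290.
Rounding to the nearest integer gives Red 5, Blue 9, Green 4, Gold 4, Silver 11, Violet 14 — total 47, matching the house size, so no adjustment is needed.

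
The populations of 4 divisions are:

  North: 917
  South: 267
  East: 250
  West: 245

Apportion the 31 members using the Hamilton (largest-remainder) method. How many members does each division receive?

Total 1679; standard divisor 1679/31 ≈ 54.161.
Standard quotas: North 16.931, South 4.930, East 4.616, West 4.524.
Lower quotas: North 16, South 4, East 4, West 4 (sum 28, leaving 3 seats).
Remainders in descending order: North 0.931, South 0.930, East 0.616, West 0.524.
Largest remainders: North, South, East receive the extra seats.

North=17, South=5, East=5, West=4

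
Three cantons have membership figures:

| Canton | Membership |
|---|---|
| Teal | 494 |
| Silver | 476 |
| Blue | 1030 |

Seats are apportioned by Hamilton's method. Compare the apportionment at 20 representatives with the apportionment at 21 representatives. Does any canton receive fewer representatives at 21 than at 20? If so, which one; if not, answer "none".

At 20 seats: Teal 5, Silver 5, Blue 10.
At 21 seats: Teal 5, Silver 5, Blue 11.
No canton's allocation decreased.

none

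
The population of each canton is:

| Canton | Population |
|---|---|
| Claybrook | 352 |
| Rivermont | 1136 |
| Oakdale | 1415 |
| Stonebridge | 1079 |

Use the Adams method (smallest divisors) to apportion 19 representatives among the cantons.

Standard divisor 3982/19 ≈ 209.579; standard quotas: Claybrook 1.680, Rivermont 5.420, Oakdale 6.752, Stonebridge 5.148.
Rounding up gives 2, 6, 7, 6 = 21 seats, so the divisor must be adjusted.
With modified divisor 230: modified quotas Claybrook 1.530, Rivermont 4.939, Oakdale 6.152, Stonebridge 4.691.
Rounding up: Claybrook 2, Rivermont 5, Oakdale 7, Stonebridge 5 (total 19).

Claybrook 2; Rivermont 5; Oakdale 7; Stonebridge 5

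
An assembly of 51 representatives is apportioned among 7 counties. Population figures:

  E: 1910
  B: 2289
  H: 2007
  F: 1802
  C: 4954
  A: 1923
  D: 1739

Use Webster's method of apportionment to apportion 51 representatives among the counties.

Standard divisor 16624/51 ≈ 325.961; standard quotas: E 5.860, B 7.022, H 6.157, F 5.528, C 15.198, A 5.899, D 5.335.
Rounding to the nearest integer gives E 6, B 7, H 6, F 6, C 15, A 6, D 5 — total 51, matching the house size, so no adjustment is needed.

E 6; B 7; H 6; F 6; C 15; A 6; D 5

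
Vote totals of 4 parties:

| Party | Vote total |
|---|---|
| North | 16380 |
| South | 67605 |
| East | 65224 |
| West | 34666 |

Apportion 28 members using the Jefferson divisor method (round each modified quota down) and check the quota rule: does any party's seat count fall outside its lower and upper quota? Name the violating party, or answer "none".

none

Standard quotas: North 2.494, South 10.295, East 9.932, West 5.279.
Jefferson allocation: North 2, South 11, East 10, West 5.
Every allocation lies between the lower and upper quota.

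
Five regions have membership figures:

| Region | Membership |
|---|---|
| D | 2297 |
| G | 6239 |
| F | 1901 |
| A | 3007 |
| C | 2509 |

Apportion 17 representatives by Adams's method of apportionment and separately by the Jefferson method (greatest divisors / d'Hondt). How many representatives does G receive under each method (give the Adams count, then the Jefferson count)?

6 and 7

Adams: D 3, G 6, F 2, A 3, C 3.
Jefferson: D 2, G 7, F 2, A 3, C 3.
G gets 6 under Adams and 7 under Jefferson.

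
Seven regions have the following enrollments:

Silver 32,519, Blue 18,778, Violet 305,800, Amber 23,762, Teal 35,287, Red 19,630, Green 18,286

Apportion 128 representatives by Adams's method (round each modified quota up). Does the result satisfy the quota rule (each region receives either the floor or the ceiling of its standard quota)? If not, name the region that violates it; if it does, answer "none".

Standard quotas: Silver 9.167, Blue 5.294, Violet 86.205, Amber 6.699, Teal 9.947, Red 5.534, Green 5.155.
Adams allocation: Silver 9, Blue 6, Violet 84, Amber 7, Teal 10, Red 6, Green 6.
Violet has quota 86.205 (lower 86, upper 87) but receives 84 — outside the quota interval.

Violet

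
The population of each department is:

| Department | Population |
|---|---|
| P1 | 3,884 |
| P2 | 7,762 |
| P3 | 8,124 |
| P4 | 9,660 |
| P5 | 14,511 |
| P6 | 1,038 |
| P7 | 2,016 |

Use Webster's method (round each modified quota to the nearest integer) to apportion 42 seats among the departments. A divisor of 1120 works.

With modified divisor 1120: modified quotas P1 3.468, P2 6.930, P3 7.254, P4 8.625, P5 12.956, P6 0.927, P7 1.800.
Rounding to the nearest integer: P1 3, P2 7, P3 7, P4 9, P5 13, P6 1, P7 2 (total 42).

P1 3, P2 7, P3 7, P4 9, P5 13, P6 1, P7 2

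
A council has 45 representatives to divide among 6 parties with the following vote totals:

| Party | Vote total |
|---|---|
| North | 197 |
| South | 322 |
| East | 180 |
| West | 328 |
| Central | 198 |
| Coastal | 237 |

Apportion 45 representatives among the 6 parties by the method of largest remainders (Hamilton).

Standard divisor: 1462 ÷ 45 ≈ 32.489.
Standard quotas: North 6.064, South 9.911, East 5.540, West 10.096, Central 6.094, Coastal 7.295.
Lower quotas: North 6, South 9, East 5, West 10, Central 6, Coastal 7 (sum 43, leaving 2 seats).
Remainders in descending order: South 0.911, East 0.540, Coastal 0.295, West 0.096, Central 0.094, North 0.064.
Largest remainders: South, East receive the extra seats.

North=6, South=10, East=6, West=10, Central=6, Coastal=7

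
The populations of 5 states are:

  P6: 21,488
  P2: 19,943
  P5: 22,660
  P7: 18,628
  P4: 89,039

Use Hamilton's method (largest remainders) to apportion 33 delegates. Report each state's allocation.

The standard divisor is 171758/33 ≈ 5204.788.
Standard quotas: P6 4.1285, P2 3.8317, P5 4.3537, P7 3.5790, P4 17.1071.
Lower quotas: P6 4, P2 3, P5 4, P7 3, P4 17 (sum 31, leaving 2 seats).
Remainders in descending order: P2 0.8317, P7 0.5790, P5 0.3537, P6 0.1285, P4 0.1071.
The surplus seats go to P2, P7.

P6 4, P2 4, P5 4, P7 4, P4 17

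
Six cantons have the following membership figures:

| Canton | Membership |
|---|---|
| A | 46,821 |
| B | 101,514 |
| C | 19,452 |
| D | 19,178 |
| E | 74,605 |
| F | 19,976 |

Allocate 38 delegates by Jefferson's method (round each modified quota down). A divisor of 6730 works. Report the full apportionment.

With modified divisor 6730: modified quotas A 6.957, B 15.084, C 2.890, D 2.850, E 11.085, F 2.968.
Rounding down: A 6, B 15, C 2, D 2, E 11, F 2 (total 38).

A 6; B 15; C 2; D 2; E 11; F 2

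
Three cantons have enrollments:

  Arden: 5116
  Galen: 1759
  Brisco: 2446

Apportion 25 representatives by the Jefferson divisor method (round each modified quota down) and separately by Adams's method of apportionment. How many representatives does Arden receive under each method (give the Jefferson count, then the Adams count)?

Jefferson: Arden 14, Galen 5, Brisco 6.
Adams: Arden 13, Galen 5, Brisco 7.
Arden gets 14 under Jefferson and 13 under Adams.

14 and 13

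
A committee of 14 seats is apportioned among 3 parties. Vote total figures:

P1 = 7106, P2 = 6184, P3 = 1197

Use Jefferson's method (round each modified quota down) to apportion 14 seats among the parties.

P1 7, P2 6, P3 1

Standard divisor 14487/14 ≈ 1034.786; standard quotas: P1 6.867, P2 5.976, P3 1.157.
Rounding down gives 6, 5, 1 = 12 seats, so the divisor must be adjusted.
With modified divisor 1000: modified quotas P1 7.106, P2 6.184, P3 1.197.
Rounding down: P1 7, P2 6, P3 1 (total 14).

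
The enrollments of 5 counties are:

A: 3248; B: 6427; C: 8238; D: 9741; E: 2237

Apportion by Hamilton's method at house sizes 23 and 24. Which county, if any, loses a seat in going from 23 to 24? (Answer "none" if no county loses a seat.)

A

At 23 seats: A 3, B 5, C 6, D 7, E 2.
At 24 seats: A 2, B 5, C 7, D 8, E 2.
A drops from 3 to 2.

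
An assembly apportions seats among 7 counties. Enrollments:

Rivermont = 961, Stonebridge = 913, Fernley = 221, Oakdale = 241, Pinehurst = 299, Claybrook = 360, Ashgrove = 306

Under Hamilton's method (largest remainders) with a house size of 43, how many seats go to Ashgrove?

4

The standard divisor is 3301/43 ≈ 76.767.
Standard quotas: Rivermont 12.518, Stonebridge 11.893, Fernley 2.879, Oakdale 3.139, Pinehurst 3.895, Claybrook 4.689, Ashgrove 3.986.
Lower quotas: Rivermont 12, Stonebridge 11, Fernley 2, Oakdale 3, Pinehurst 3, Claybrook 4, Ashgrove 3 (sum 38, leaving 5 seats).
Remainders in descending order: Ashgrove 0.986, Pinehurst 0.895, Stonebridge 0.893, Fernley 0.879, Claybrook 0.689, Rivermont 0.518, Oakdale 0.139.
Largest remainders: Ashgrove, Pinehurst, Stonebridge, Fernley, Claybrook receive the extra seats.
Ashgrove receives 4.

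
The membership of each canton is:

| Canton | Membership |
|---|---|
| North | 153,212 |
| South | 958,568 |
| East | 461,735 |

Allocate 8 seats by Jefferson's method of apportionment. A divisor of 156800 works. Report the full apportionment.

With modified divisor 156800: modified quotas North 0.977, South 6.113, East 2.945.
Rounding down: North 0, South 6, East 2 (total 8).

North 0, South 6, East 2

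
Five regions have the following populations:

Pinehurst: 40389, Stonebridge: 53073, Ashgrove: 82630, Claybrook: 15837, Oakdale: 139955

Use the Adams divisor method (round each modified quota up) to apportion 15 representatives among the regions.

Standard divisor 331884/15 ≈ 22125.6; standard quotas: Pinehurst 1.825, Stonebridge 2.399, Ashgrove 3.735, Claybrook 0.716, Oakdale 6.325.
Rounding up gives 2, 3, 4, 1, 7 = 17 seats, so the divisor must be adjusted.
With modified divisor 27000: modified quotas Pinehurst 1.496, Stonebridge 1.966, Ashgrove 3.060, Claybrook 0.587, Oakdale 5.184.
Rounding up: Pinehurst 2, Stonebridge 2, Ashgrove 4, Claybrook 1, Oakdale 6 (total 15).

Pinehurst=2; Stonebridge=2; Ashgrove=4; Claybrook=1; Oakdale=6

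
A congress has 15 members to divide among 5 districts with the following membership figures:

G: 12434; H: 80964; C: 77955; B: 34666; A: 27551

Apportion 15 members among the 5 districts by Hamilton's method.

Standard divisor: 233570 ÷ 15 ≈ 15571.333.
Standard quotas: G 0.7985, H 5.1996, C 5.0063, B 2.2263, A 1.7693.
Lower quotas: G 0, H 5, C 5, B 2, A 1 (sum 13, leaving 2 seats).
Remainders in descending order: G 0.7985, A 0.7693, B 0.2263, H 0.1996, C 0.0063.
Largest remainders: G, A receive the extra seats.

G 1, H 5, C 5, B 2, A 2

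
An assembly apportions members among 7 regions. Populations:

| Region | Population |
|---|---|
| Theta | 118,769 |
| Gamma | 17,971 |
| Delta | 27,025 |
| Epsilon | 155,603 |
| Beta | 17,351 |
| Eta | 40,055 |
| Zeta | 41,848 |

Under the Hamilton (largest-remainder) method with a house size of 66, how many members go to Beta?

Total 418622; standard divisor 418622/66 ≈ 6342.758.
Standard quotas: Theta 18.7251, Gamma 2.8333, Delta 4.2608, Epsilon 24.5324, Beta 2.7356, Eta 6.3151, Zeta 6.5978.
Lower quotas: Theta 18, Gamma 2, Delta 4, Epsilon 24, Beta 2, Eta 6, Zeta 6 (sum 62, leaving 4 seats).
Remainders in descending order: Gamma 0.8333, Beta 0.7356, Theta 0.7251, Zeta 0.5978, Epsilon 0.5324, Eta 0.3151, Delta 0.2608.
The surplus seats go to Gamma, Beta, Theta, Zeta.
Beta receives 3.

3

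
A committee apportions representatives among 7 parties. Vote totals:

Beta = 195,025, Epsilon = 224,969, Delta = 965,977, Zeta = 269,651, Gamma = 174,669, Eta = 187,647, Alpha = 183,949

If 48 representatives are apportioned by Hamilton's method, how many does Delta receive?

21

The standard divisor is 2201887/48 ≈ 45872.646.
Standard quotas: Beta 4.2514, Epsilon 4.9042, Delta 21.0578, Zeta 5.8783, Gamma 3.8077, Eta 4.0906, Alpha 4.0100.
Lower quotas: Beta 4, Epsilon 4, Delta 21, Zeta 5, Gamma 3, Eta 4, Alpha 4 (sum 45, leaving 3 seats).
Remainders in descending order: Epsilon 0.9042, Zeta 0.8783, Gamma 0.8077, Beta 0.2514, Eta 0.0906, Delta 0.0578, Alpha 0.0100.
The surplus seats go to Epsilon, Zeta, Gamma.
Delta receives 21.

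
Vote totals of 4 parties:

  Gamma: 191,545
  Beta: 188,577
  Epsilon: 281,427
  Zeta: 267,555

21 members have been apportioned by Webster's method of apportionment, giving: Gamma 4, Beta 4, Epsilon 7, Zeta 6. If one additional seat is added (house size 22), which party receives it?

Gamma

Priority for the next seat is population ÷ (current seats + 0.5).
Priorities: Gamma 42565.556, Beta 41906.000, Epsilon 37523.600, Zeta 41162.308.
Highest priority: Gamma.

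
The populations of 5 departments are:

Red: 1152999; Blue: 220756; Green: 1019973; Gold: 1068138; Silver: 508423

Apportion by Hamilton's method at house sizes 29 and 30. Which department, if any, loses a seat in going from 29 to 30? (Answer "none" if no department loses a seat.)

Blue

At 29 seats: Red 8, Blue 2, Green 7, Gold 8, Silver 4.
At 30 seats: Red 9, Blue 1, Green 8, Gold 8, Silver 4.
Blue drops from 2 to 1.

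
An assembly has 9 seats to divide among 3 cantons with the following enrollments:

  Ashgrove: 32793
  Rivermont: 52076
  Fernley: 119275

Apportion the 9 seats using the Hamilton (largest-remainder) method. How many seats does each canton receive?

Standard divisor: 204144 ÷ 9 ≈ 22682.667.
Standard quotas: Ashgrove 1.4457, Rivermont 2.2958, Fernley 5.2584.
Lower quotas: Ashgrove 1, Rivermont 2, Fernley 5 (sum 8, leaving 1 seat).
Remainders in descending order: Ashgrove 0.4457, Rivermont 0.2958, Fernley 0.2584.
The surplus seat goes to Ashgrove.

Ashgrove 2, Rivermont 2, Fernley 5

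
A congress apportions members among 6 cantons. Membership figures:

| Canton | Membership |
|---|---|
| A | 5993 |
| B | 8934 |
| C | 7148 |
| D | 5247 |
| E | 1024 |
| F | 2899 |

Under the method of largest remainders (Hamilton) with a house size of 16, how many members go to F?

Total 31245; standard divisor 31245/16 ≈ 1952.812.
Standard quotas: A 3.0689, B 4.5749, C 3.6604, D 2.6869, E 0.5244, F 1.4845.
Lower quotas: A 3, B 4, C 3, D 2, E 0, F 1 (sum 13, leaving 3 seats).
Remainders in descending order: D 0.6869, C 0.6604, B 0.5749, E 0.5244, F 0.4845, A 0.0689.
The surplus seats go to D, C, B.
F receives 1.

1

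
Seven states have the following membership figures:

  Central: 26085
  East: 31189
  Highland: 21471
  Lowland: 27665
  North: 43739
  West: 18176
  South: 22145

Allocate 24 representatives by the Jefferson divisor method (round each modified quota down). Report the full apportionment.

Standard divisor 190470/24 ≈ 7936.25; standard quotas: Central 3.287, East 3.930, Highland 2.705, Lowland 3.486, North 5.511, West 2.290, South 2.790.
Rounding down gives 3, 3, 2, 3, 5, 2, 2 = 20 seats, so the divisor must be adjusted.
With modified divisor 7000: modified quotas Central 3.726, East 4.456, Highland 3.067, Lowland 3.952, North 6.248, West 2.597, South 3.164.
Rounding down: Central 3, East 4, Highland 3, Lowland 3, North 6, West 2, South 3 (total 24).

Central 3; East 4; Highland 3; Lowland 3; North 6; West 2; South 3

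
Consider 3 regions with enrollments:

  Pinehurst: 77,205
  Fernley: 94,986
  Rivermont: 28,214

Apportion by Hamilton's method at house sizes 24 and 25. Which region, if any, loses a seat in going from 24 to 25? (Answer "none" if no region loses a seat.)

Rivermont

At 24 seats: Pinehurst 9, Fernley 11, Rivermont 4.
At 25 seats: Pinehurst 10, Fernley 12, Rivermont 3.
Rivermont drops from 4 to 3.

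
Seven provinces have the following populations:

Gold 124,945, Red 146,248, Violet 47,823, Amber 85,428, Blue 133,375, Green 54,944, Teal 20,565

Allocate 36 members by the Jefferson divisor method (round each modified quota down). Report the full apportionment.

Gold: 7; Red: 9; Violet: 3; Amber: 5; Blue: 8; Green: 3; Teal: 1

Standard divisor 613328/36 ≈ 17036.889; standard quotas: Gold 7.334, Red 8.584, Violet 2.807, Amber 5.014, Blue 7.829, Green 3.225, Teal 1.207.
Rounding down gives 7, 8, 2, 5, 7, 3, 1 = 33 seats, so the divisor must be adjusted.
With modified divisor 15800: modified quotas Gold 7.908, Red 9.256, Violet 3.027, Amber 5.407, Blue 8.441, Green 3.477, Teal 1.302.
Rounding down: Gold 7, Red 9, Violet 3, Amber 5, Blue 8, Green 3, Teal 1 (total 36).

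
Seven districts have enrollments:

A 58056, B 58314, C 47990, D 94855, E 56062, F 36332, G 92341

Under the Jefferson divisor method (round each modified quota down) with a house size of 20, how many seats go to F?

Standard divisor 443950/20 ≈ 22197.5; standard quotas: A 2.615, B 2.627, C 2.162, D 4.273, E 2.526, F 1.637, G 4.160.
Rounding down gives 2, 2, 2, 4, 2, 1, 4 = 17 seats, so the divisor must be adjusted.
With modified divisor 18830: modified quotas A 3.083, B 3.097, C 2.549, D 5.037, E 2.977, F 1.929, G 4.904.
Rounding down: A 3, B 3, C 2, D 5, E 2, F 1, G 4 (total 20).
F receives 1.

1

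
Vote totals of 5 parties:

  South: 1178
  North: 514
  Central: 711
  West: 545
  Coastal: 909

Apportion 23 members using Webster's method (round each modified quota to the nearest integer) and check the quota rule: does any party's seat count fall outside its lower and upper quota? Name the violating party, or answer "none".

none

Standard quotas: South 7.025, North 3.065, Central 4.240, West 3.250, Coastal 5.421.
Webster allocation: South 7, North 3, Central 4, West 3, Coastal 6.
Every allocation lies between the lower and upper quota.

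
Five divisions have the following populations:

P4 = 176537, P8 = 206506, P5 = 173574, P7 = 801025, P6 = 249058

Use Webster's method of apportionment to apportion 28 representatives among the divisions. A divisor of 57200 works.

P4: 3; P8: 4; P5: 3; P7: 14; P6: 4

With modified divisor 57200: modified quotas P4 3.086, P8 3.610, P5 3.035, P7 14.004, P6 4.354.
Rounding to the nearest integer: P4 3, P8 4, P5 3, P7 14, P6 4 (total 28).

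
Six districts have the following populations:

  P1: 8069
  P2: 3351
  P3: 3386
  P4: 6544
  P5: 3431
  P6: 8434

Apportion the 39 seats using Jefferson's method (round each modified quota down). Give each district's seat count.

P1 9; P2 4; P3 4; P4 8; P5 4; P6 10

Standard divisor 33215/39 ≈ 851.667; standard quotas: P1 9.474, P2 3.935, P3 3.976, P4 7.684, P5 4.029, P6 9.903.
Rounding down gives 9, 3, 3, 7, 4, 9 = 35 seats, so the divisor must be adjusted.
With modified divisor 810: modified quotas P1 9.962, P2 4.137, P3 4.180, P4 8.079, P5 4.236, P6 10.412.
Rounding down: P1 9, P2 4, P3 4, P4 8, P5 4, P6 10 (total 39).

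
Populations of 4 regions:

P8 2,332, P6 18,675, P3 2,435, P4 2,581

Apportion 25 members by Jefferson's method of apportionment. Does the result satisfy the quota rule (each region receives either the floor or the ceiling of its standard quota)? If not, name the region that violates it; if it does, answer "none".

P6

Standard quotas: P8 2.240, P6 17.941, P3 2.339, P4 2.480.
Jefferson allocation: P8 2, P6 19, P3 2, P4 2.
P6 has quota 17.941 (lower 17, upper 18) but receives 19 — outside the quota interval.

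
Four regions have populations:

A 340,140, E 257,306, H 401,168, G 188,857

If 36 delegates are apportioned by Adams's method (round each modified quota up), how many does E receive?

Standard divisor 1187471/36 ≈ 32985.306; standard quotas: A 10.312, E 7.801, H 12.162, G 5.725.
Rounding up gives 11, 8, 13, 6 = 38 seats, so the divisor must be adjusted.
With modified divisor 35200: modified quotas A 9.663, E 7.310, H 11.397, G 5.365.
Rounding up: A 10, E 8, H 12, G 6 (total 36).
E receives 8.

8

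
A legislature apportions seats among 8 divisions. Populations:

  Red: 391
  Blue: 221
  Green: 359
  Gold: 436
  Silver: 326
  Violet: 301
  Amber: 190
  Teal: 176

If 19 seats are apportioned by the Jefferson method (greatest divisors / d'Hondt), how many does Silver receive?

Standard divisor 2400/19 ≈ 126.316; standard quotas: Red 3.095, Blue 1.750, Green 2.842, Gold 3.452, Silver 2.581, Violet 2.383, Amber 1.504, Teal 1.393.
Rounding down gives 3, 1, 2, 3, 2, 2, 1, 1 = 15 seats, so the divisor must be adjusted.
With modified divisor 104: modified quotas Red 3.760, Blue 2.125, Green 3.452, Gold 4.192, Silver 3.135, Violet 2.894, Amber 1.827, Teal 1.692.
Rounding down: Red 3, Blue 2, Green 3, Gold 4, Silver 3, Violet 2, Amber 1, Teal 1 (total 19).
Silver receives 3.

3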